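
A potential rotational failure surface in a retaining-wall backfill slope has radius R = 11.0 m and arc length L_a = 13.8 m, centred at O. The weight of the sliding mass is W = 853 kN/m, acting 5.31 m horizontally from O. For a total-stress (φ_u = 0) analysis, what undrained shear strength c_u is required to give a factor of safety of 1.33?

FS = c_u·L_a·R / (W·d), so c_u = FS·W·d / (L_a·R).
c_u = 1.33·853·5.31 / (13.80·11.0) = 6024.1 / 151.80 = 39.68 kPa

c_u = 39.7 kPa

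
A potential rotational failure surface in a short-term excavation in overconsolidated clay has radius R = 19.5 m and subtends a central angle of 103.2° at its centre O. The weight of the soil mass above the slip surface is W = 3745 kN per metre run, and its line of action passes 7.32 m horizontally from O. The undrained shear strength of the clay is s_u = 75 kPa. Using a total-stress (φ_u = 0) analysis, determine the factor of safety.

Taking moments about the centre O, the resisting moment is provided by the undrained shear strength acting along the arc:
Arc length L_a = R·θ = 19.5·(103.2°·π/180) = 19.5·1.8012 = 35.12 m
M_R = s_u·L_a·R = 75·35.12·19.5 = 51367.4 kN·m/m
M_D = W·d = 3745·7.32 = 27413.4 kN·m/m
FS = M_R / M_D = 51367.4 / 27413.4 = 1.874

FS = 1.87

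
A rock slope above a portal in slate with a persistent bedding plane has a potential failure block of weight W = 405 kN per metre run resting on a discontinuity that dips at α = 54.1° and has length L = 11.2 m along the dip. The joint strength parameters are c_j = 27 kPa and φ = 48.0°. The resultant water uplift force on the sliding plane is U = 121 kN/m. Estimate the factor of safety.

Resolving the block weight along and normal to the plane and applying the Mohr–Coulomb strength on the joint:
N' = W cosα − U = 405·cos54.1° − 121 = 116.5 kN/m
Driving force T = W sinα = 405·sin54.1° = 328.1 kN/m
Resisting force R = c_j·L + N'·tanφ = 27·11.2 + 116.5·tan48.0° = 302.4 + 129.4 = 431.8 kN/m
FS = R / T = 431.8 / 328.1 = 1.316

FS = 1.32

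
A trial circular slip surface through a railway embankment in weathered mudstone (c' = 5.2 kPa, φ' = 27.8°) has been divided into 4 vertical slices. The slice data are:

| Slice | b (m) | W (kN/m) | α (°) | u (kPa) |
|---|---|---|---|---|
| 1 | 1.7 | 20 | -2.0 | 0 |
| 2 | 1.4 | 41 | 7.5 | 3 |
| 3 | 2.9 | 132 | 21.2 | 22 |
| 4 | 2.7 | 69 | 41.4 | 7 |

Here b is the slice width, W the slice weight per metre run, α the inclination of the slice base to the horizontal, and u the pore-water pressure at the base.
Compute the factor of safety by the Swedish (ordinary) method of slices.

Ordinary method of slices: FS = Σ[c'·Δl_i + (W_i cosα_i − u_i·Δl_i)·tanφ'] / Σ W_i sinα_i, with Δl_i = b_i / cosα_i.
Slice 1: Δl = 1.7/cos(-2.0°) = 1.701 m; N'_1 = 20·cos(-2.0°) − 0·1.701 = 20.0; c'Δl = 8.85; W sinα = -0.7
Slice 2: Δl = 1.4/cos7.5° = 1.412 m; N'_2 = 41·cos7.5° − 3·1.412 = 36.4; c'Δl = 7.34; W sinα = 5.4
Slice 3: Δl = 2.9/cos21.2° = 3.111 m; N'_3 = 132·cos21.2° − 22·3.111 = 54.6; c'Δl = 16.17; W sinα = 47.7
Slice 4: Δl = 2.7/cos41.4° = 3.599 m; N'_4 = 69·cos41.4° − 7·3.599 = 26.6; c'Δl = 18.72; W sinα = 45.6
Σc'Δl = 51.1 kN/m; ΣN' = 137.6 kN/m; ΣW sinα = 98.0 kN/m
Resisting = 51.1 + 137.6·tan27.8° = 51.1 + 72.5 = 123.6 kN/m
FS = 123.6 / 98.0 = 1.261

FS = 1.26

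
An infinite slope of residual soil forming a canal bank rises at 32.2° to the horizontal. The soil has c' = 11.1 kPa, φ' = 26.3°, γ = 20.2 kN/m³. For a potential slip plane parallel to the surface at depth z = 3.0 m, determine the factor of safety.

FS = 1.19

For an infinite slope with a slip plane parallel to the surface (no pore pressure): FS = [c' + γz cos²β tanφ'] / [γz sinβ cosβ].
γz = 20.2·3.0 = 60.60 kN/m²
Numerator = 11.1 + 60.60·cos²32.2°·tan26.3° = 11.1 + 60.60·0.7160·0.4942 = 32.546 kPa
Denominator = 60.60·sin32.2°·cos32.2° = 60.60·0.5329·0.8462 = 27.326 kPa
FS = 32.546 / 27.326 = 1.191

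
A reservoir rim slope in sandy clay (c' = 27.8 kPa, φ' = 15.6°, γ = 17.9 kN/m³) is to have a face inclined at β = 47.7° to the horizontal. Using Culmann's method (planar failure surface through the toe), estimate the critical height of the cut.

H_c = 28.95 m

Culmann's analysis gives the critical failure plane at α_cr = (β + φ')/2 = (47.7 + 15.6)/2 = 31.7°, and the critical height
H_c = (4c'/γ) · sinβ cosφ' / [1 − cos(β − φ')]
    = (4·27.8/17.9) · sin47.7°·cos15.6° / [1 − cos(32.1°)]
    = 6.212 · 0.7396·0.9632 / [1 − 0.8471]
    = 6.212 · 0.7124 / 0.1529
    = 28.95 m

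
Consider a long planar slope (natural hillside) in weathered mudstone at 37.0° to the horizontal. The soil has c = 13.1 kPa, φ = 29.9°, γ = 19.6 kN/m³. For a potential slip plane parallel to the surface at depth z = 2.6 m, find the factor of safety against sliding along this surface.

FS = 1.30

For an infinite slope with a slip plane parallel to the surface (no pore pressure): FS = [c + γz cos²β tanφ] / [γz sinβ cosβ].
γz = 19.6·2.6 = 50.96 kN/m²
Numerator = 13.1 + 50.96·cos²37.0°·tan29.9° = 13.1 + 50.96·0.6378·0.5750 = 31.790 kPa
Denominator = 50.96·sin37.0°·cos37.0° = 50.96·0.6018·0.7986 = 24.493 kPa
FS = 31.790 / 24.493 = 1.298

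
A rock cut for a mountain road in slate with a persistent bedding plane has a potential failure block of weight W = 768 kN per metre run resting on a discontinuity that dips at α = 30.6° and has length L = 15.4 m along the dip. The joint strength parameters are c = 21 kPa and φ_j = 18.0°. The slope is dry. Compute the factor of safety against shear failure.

FS = 1.38

Resolving the block weight along and normal to the plane and applying the Mohr–Coulomb strength on the joint:
N' = W cosα = 768·cos30.6° = 661.0 kN/m
Driving force T = W sinα = 768·sin30.6° = 390.9 kN/m
Resisting force R = c·L + N'·tanφ_j = 21·15.4 + 661.0·tan18.0° = 323.4 + 214.8 = 538.2 kN/m
FS = R / T = 538.2 / 390.9 = 1.377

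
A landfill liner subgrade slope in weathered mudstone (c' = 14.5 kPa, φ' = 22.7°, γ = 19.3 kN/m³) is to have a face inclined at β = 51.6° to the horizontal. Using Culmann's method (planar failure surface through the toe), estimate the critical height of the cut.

H_c = 17.45 m

Culmann's analysis gives the critical failure plane at α_cr = (β + φ')/2 = (51.6 + 22.7)/2 = 37.1°, and the critical height
H_c = (4c'/γ) · sinβ cosφ' / [1 − cos(β − φ')]
    = (4·14.5/19.3) · sin51.6°·cos22.7° / [1 − cos(28.9°)]
    = 3.005 · 0.7837·0.9225 / [1 − 0.8755]
    = 3.005 · 0.7230 / 0.1245
    = 17.45 m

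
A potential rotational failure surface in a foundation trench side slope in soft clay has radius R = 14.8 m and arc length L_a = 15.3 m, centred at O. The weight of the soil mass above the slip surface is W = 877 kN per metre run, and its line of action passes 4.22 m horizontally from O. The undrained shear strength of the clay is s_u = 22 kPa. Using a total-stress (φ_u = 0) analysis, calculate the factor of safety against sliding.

FS = 1.35

Taking moments about the centre O, the resisting moment is provided by the undrained shear strength acting along the arc:
M_R = s_u·L_a·R = 22·15.30·14.8 = 4981.7 kN·m/m
M_D = W·d = 877·4.22 = 3700.9 kN·m/m
FS = M_R / M_D = 4981.7 / 3700.9 = 1.346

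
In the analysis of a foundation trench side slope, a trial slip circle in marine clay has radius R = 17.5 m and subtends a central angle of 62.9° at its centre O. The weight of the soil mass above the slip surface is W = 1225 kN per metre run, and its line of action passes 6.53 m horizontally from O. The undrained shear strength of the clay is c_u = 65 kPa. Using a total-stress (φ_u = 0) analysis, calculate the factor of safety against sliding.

Taking moments about the centre O, the resisting moment is provided by the undrained shear strength acting along the arc:
Arc length L_a = R·θ = 17.5·(62.9°·π/180) = 17.5·1.0978 = 19.21 m
M_R = c_u·L_a·R = 65·19.21·17.5 = 21853.3 kN·m/m
M_D = W·d = 1225·6.53 = 7999.2 kN·m/m
FS = M_R / M_D = 21853.3 / 7999.2 = 2.732

FS = 2.73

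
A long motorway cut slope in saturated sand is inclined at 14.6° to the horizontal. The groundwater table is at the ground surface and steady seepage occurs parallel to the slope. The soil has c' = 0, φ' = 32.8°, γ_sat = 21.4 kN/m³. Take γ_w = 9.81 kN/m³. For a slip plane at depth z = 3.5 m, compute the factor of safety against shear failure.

With seepage parallel to the slope and the water table at the surface, the effective normal stress on the slip plane uses the buoyant unit weight γ' = γ_sat − γ_w while the driving shear stress uses γ_sat:
FS = [c' + γ' z cos²β tanφ'] / [γ_sat z sinβ cosβ]
(For c' = 0 this reduces to FS = (γ'/γ_sat)·tanφ'/tanβ.)
γ' = 21.4 − 9.81 = 11.59 kN/m³
Numerator = 0.0 + 11.59·3.5·cos²14.6°·tan32.8° = 0.0 + 11.59·3.5·0.9365·0.6445 = 24.481 kPa
Denominator = 21.4·3.5·sin14.6°·cos14.6° = 21.4·3.5·0.2521·0.9677 = 18.270 kPa
FS = 24.481 / 18.270 = 1.340

FS = 1.34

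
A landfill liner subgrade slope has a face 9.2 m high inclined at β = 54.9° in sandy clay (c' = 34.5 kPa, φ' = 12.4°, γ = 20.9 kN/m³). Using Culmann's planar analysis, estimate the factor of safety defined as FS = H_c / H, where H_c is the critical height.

FS = 2.18

H_c = (4c'/γ) · sinβ cosφ' / [1 − cos(β − φ')]
    = (4·34.5/20.9) · sin54.9°·cos12.4° / [1 − cos42.5°]
    = 6.603 · 0.7991 / 0.2627 = 20.08 m
FS = H_c / H = 20.08 / 9.2 = 2.183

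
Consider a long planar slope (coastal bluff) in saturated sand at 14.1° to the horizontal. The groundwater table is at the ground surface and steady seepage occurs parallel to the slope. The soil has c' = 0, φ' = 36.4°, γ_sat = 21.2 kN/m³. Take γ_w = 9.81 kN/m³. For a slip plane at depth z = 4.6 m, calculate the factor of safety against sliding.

FS = 1.58

With seepage parallel to the slope and the water table at the surface, the effective normal stress on the slip plane uses the buoyant unit weight γ' = γ_sat − γ_w while the driving shear stress uses γ_sat:
FS = [c' + γ' z cos²β tanφ'] / [γ_sat z sinβ cosβ]
(For c' = 0 this reduces to FS = (γ'/γ_sat)·tanφ'/tanβ.)
γ' = 21.2 − 9.81 = 11.39 kN/m³
Numerator = 0.0 + 11.39·4.6·cos²14.1°·tan36.4° = 0.0 + 11.39·4.6·0.9407·0.7373 = 36.336 kPa
Denominator = 21.2·4.6·sin14.1°·cos14.1° = 21.2·4.6·0.2436·0.9699 = 23.042 kPa
FS = 36.336 / 23.042 = 1.577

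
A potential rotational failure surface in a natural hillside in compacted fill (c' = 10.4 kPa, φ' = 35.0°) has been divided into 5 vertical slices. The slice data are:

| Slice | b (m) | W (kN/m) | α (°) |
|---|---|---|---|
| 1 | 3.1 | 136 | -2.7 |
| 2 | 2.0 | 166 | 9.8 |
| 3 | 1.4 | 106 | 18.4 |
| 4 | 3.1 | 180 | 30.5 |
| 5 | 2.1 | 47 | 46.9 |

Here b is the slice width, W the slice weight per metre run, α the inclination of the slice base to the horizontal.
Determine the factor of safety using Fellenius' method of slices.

Ordinary method of slices: FS = Σ[c'·Δl_i + (W_i cosα_i)·tanφ'] / Σ W_i sinα_i, with Δl_i = b_i / cosα_i.
Slice 1: Δl = 3.1/cos(-2.7°) = 3.103 m; N'_1 = 136·cos(-2.7°) = 135.8; c'Δl = 32.28; W sinα = -6.4
Slice 2: Δl = 2.0/cos9.8° = 2.030 m; N'_2 = 166·cos9.8° = 163.6; c'Δl = 21.11; W sinα = 28.3
Slice 3: Δl = 1.4/cos18.4° = 1.475 m; N'_3 = 106·cos18.4° = 100.6; c'Δl = 15.34; W sinα = 33.5
Slice 4: Δl = 3.1/cos30.5° = 3.598 m; N'_4 = 180·cos30.5° = 155.1; c'Δl = 37.42; W sinα = 91.4
Slice 5: Δl = 2.1/cos46.9° = 3.073 m; N'_5 = 47·cos46.9° = 32.1; c'Δl = 31.96; W sinα = 34.3
Σc'Δl = 138.1 kN/m; ΣN' = 587.2 kN/m; ΣW sinα = 181.0 kN/m
Resisting = 138.1 + 587.2·tan35.0° = 138.1 + 411.2 = 549.3 kN/m
FS = 549.3 / 181.0 = 3.035

FS = 3.04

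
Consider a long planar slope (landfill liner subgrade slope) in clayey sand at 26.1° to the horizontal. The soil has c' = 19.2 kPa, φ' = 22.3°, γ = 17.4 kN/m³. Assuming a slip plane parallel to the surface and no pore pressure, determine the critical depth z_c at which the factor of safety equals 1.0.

z_c = 17.15 m

Setting FS = 1.00 in FS = [c' + γz cos²β tanφ'] / [γz sinβ cosβ] and solving for z:
z = c' / [γ cosβ (FS·sinβ − cosβ·tanφ')]
  = 19.2 / [17.4·cos26.1°·(1.00·sin26.1° − cos26.1°·tan22.3°)]
  = 19.2 / [17.4·0.8980·(1.00·0.4399 − 0.8980·0.4101)]
  = 19.2 / 1.1193 = 17.154 m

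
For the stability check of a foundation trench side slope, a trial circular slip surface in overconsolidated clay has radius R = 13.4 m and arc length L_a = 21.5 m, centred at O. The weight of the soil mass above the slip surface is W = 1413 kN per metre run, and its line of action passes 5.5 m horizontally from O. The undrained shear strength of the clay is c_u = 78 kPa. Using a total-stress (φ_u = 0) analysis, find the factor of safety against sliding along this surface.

FS = 2.89

Taking moments about the centre O, the resisting moment is provided by the undrained shear strength acting along the arc:
M_R = c_u·L_a·R = 78·21.50·13.4 = 22471.8 kN·m/m
M_D = W·d = 1413·5.5 = 7771.5 kN·m/m
FS = M_R / M_D = 22471.8 / 7771.5 = 2.892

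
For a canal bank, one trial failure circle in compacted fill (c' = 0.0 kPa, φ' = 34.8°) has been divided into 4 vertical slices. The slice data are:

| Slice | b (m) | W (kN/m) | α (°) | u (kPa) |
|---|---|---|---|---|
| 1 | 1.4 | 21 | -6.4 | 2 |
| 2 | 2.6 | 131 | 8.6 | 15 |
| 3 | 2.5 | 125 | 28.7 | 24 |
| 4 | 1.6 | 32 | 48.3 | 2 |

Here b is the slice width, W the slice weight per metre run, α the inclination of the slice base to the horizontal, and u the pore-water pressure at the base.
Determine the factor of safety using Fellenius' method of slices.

Ordinary method of slices: FS = Σ[c'·Δl_i + (W_i cosα_i − u_i·Δl_i)·tanφ'] / Σ W_i sinα_i, with Δl_i = b_i / cosα_i.
Slice 1: Δl = 1.4/cos(-6.4°) = 1.409 m; N'_1 = 21·cos(-6.4°) − 2·1.409 = 18.1; c'Δl = 0.00; W sinα = -2.3
Slice 2: Δl = 2.6/cos8.6° = 2.630 m; N'_2 = 131·cos8.6° − 15·2.630 = 90.1; c'Δl = 0.00; W sinα = 19.6
Slice 3: Δl = 2.5/cos28.7° = 2.850 m; N'_3 = 125·cos28.7° − 24·2.850 = 41.2; c'Δl = 0.00; W sinα = 60.0
Slice 4: Δl = 1.6/cos48.3° = 2.405 m; N'_4 = 32·cos48.3° − 2·2.405 = 16.5; c'Δl = 0.00; W sinα = 23.9
Σc'Δl = 0.0 kN/m; ΣN' = 165.9 kN/m; ΣW sinα = 101.2 kN/m
Resisting = 0.0 + 165.9·tan34.8° = 0.0 + 115.3 = 115.3 kN/m
FS = 115.3 / 101.2 = 1.139

FS = 1.14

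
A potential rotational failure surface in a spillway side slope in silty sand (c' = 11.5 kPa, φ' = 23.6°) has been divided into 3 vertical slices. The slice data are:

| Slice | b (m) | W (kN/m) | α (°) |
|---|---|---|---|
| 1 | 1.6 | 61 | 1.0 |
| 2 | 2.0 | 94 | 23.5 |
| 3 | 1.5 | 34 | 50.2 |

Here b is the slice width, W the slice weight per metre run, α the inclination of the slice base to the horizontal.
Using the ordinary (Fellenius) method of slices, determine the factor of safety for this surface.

Ordinary method of slices: FS = Σ[c'·Δl_i + (W_i cosα_i)·tanφ'] / Σ W_i sinα_i, with Δl_i = b_i / cosα_i.
Slice 1: Δl = 1.6/cos1.0° = 1.600 m; N'_1 = 61·cos1.0° = 61.0; c'Δl = 18.40; W sinα = 1.1
Slice 2: Δl = 2.0/cos23.5° = 2.181 m; N'_2 = 94·cos23.5° = 86.2; c'Δl = 25.08; W sinα = 37.5
Slice 3: Δl = 1.5/cos50.2° = 2.343 m; N'_3 = 34·cos50.2° = 21.8; c'Δl = 26.95; W sinα = 26.1
Σc'Δl = 70.4 kN/m; ΣN' = 169.0 kN/m; ΣW sinα = 64.7 kN/m
Resisting = 70.4 + 169.0·tan23.6° = 70.4 + 73.8 = 144.2 kN/m
FS = 144.2 / 64.7 = 2.231

FS = 2.23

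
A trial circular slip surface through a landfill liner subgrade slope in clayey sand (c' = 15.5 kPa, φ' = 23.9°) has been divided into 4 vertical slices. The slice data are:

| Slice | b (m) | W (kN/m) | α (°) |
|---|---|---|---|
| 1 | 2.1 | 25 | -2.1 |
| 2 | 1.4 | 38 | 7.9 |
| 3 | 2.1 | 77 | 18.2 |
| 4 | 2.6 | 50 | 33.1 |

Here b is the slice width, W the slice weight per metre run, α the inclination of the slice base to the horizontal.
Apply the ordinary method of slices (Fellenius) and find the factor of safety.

Ordinary method of slices: FS = Σ[c'·Δl_i + (W_i cosα_i)·tanφ'] / Σ W_i sinα_i, with Δl_i = b_i / cosα_i.
Slice 1: Δl = 2.1/cos(-2.1°) = 2.101 m; N'_1 = 25·cos(-2.1°) = 25.0; c'Δl = 32.57; W sinα = -0.9
Slice 2: Δl = 1.4/cos7.9° = 1.413 m; N'_2 = 38·cos7.9° = 37.6; c'Δl = 21.91; W sinα = 5.2
Slice 3: Δl = 2.1/cos18.2° = 2.211 m; N'_3 = 77·cos18.2° = 73.1; c'Δl = 34.26; W sinα = 24.0
Slice 4: Δl = 2.6/cos33.1° = 3.104 m; N'_4 = 50·cos33.1° = 41.9; c'Δl = 48.11; W sinα = 27.3
Σc'Δl = 136.9 kN/m; ΣN' = 177.7 kN/m; ΣW sinα = 55.7 kN/m
Resisting = 136.9 + 177.7·tan23.9° = 136.9 + 78.7 = 215.6 kN/m
FS = 215.6 / 55.7 = 3.873

FS = 3.87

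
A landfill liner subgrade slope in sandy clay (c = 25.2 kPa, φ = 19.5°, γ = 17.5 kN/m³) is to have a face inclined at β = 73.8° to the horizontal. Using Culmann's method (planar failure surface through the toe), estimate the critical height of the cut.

H_c = 12.52 m

Culmann's analysis gives the critical failure plane at α_cr = (β + φ)/2 = (73.8 + 19.5)/2 = 46.6°, and the critical height
H_c = (4c/γ) · sinβ cosφ / [1 − cos(β − φ)]
    = (4·25.2/17.5) · sin73.8°·cos19.5° / [1 − cos(54.3°)]
    = 5.760 · 0.9603·0.9426 / [1 − 0.5835]
    = 5.760 · 0.9052 / 0.4165
    = 12.52 m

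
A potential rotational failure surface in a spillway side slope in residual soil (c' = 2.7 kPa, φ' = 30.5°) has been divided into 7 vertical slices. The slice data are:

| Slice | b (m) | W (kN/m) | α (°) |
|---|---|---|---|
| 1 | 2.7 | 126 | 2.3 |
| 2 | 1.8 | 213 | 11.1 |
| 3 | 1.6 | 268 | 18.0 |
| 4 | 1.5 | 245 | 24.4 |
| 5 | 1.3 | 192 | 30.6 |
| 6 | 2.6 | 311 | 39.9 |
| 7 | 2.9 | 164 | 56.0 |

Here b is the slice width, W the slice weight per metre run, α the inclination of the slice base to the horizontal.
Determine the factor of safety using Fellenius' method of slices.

FS = 1.24

Ordinary method of slices: FS = Σ[c'·Δl_i + (W_i cosα_i)·tanφ'] / Σ W_i sinα_i, with Δl_i = b_i / cosα_i.
Slice 1: Δl = 2.7/cos2.3° = 2.702 m; N'_1 = 126·cos2.3° = 125.9; c'Δl = 7.30; W sinα = 5.1
Slice 2: Δl = 1.8/cos11.1° = 1.834 m; N'_2 = 213·cos11.1° = 209.0; c'Δl = 4.95; W sinα = 41.0
Slice 3: Δl = 1.6/cos18.0° = 1.682 m; N'_3 = 268·cos18.0° = 254.9; c'Δl = 4.54; W sinα = 82.8
Slice 4: Δl = 1.5/cos24.4° = 1.647 m; N'_4 = 245·cos24.4° = 223.1; c'Δl = 4.45; W sinα = 101.2
Slice 5: Δl = 1.3/cos30.6° = 1.510 m; N'_5 = 192·cos30.6° = 165.3; c'Δl = 4.08; W sinα = 97.7
Slice 6: Δl = 2.6/cos39.9° = 3.389 m; N'_6 = 311·cos39.9° = 238.6; c'Δl = 9.15; W sinα = 199.5
Slice 7: Δl = 2.9/cos56.0° = 5.186 m; N'_7 = 164·cos56.0° = 91.7; c'Δl = 14.00; W sinα = 136.0
Σc'Δl = 48.5 kN/m; ΣN' = 1308.5 kN/m; ΣW sinα = 663.3 kN/m
Resisting = 48.5 + 1308.5·tan30.5° = 48.5 + 770.7 = 819.2 kN/m
FS = 819.2 / 663.3 = 1.235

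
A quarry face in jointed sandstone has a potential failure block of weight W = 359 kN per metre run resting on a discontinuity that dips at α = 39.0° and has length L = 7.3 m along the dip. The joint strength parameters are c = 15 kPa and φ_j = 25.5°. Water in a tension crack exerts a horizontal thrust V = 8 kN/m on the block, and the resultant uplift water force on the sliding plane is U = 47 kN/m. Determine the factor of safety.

FS = 0.94

Resolving the block weight along and normal to the plane and applying the Mohr–Coulomb strength on the joint:
N' = W cosα − U − V sinα = 359·cos39.0° − 47 − 8·sin39.0° = 227.0 kN/m
Driving force T = W sinα + V cosα = 359·sin39.0° + 8·cos39.0° = 232.1 kN/m
Resisting force R = c·L + N'·tanφ_j = 15·7.3 + 227.0·tan25.5° = 109.5 + 108.3 = 217.8 kN/m
FS = R / T = 217.8 / 232.1 = 0.938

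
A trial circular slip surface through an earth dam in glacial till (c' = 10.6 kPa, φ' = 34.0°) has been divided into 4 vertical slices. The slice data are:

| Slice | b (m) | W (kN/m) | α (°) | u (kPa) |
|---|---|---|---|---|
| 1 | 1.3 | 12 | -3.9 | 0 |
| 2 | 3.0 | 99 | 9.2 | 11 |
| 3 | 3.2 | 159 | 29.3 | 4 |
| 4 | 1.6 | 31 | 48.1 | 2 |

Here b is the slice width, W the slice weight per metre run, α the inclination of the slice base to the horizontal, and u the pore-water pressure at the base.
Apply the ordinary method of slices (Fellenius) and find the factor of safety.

Ordinary method of slices: FS = Σ[c'·Δl_i + (W_i cosα_i − u_i·Δl_i)·tanφ'] / Σ W_i sinα_i, with Δl_i = b_i / cosα_i.
Slice 1: Δl = 1.3/cos(-3.9°) = 1.303 m; N'_1 = 12·cos(-3.9°) − 0·1.303 = 12.0; c'Δl = 13.81; W sinα = -0.8
Slice 2: Δl = 3.0/cos9.2° = 3.039 m; N'_2 = 99·cos9.2° − 11·3.039 = 64.3; c'Δl = 32.21; W sinα = 15.8
Slice 3: Δl = 3.2/cos29.3° = 3.669 m; N'_3 = 159·cos29.3° − 4·3.669 = 124.0; c'Δl = 38.90; W sinα = 77.8
Slice 4: Δl = 1.6/cos48.1° = 2.396 m; N'_4 = 31·cos48.1° − 2·2.396 = 15.9; c'Δl = 25.40; W sinα = 23.1
Σc'Δl = 110.3 kN/m; ΣN' = 216.2 kN/m; ΣW sinα = 115.9 kN/m
Resisting = 110.3 + 216.2·tan34.0° = 110.3 + 145.8 = 256.1 kN/m
FS = 256.1 / 115.9 = 2.210

FS = 2.21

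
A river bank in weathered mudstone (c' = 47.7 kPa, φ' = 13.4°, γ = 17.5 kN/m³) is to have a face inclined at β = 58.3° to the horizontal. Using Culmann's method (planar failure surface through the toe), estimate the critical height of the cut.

Culmann's analysis gives the critical failure plane at α_cr = (β + φ')/2 = (58.3 + 13.4)/2 = 35.9°, and the critical height
H_c = (4c'/γ) · sinβ cosφ' / [1 − cos(β − φ')]
    = (4·47.7/17.5) · sin58.3°·cos13.4° / [1 − cos(44.9°)]
    = 10.903 · 0.8508·0.9728 / [1 − 0.7083]
    = 10.903 · 0.8276 / 0.2917
    = 30.94 m

H_c = 30.94 m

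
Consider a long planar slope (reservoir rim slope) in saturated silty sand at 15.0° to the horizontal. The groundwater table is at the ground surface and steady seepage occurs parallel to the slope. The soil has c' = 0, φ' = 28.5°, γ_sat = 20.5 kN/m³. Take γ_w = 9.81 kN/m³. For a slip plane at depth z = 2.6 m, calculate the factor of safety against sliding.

With seepage parallel to the slope and the water table at the surface, the effective normal stress on the slip plane uses the buoyant unit weight γ' = γ_sat − γ_w while the driving shear stress uses γ_sat:
FS = [c' + γ' z cos²β tanφ'] / [γ_sat z sinβ cosβ]
(For c' = 0 this reduces to FS = (γ'/γ_sat)·tanφ'/tanβ.)
γ' = 20.5 − 9.81 = 10.69 kN/m³
Numerator = 0.0 + 10.69·2.6·cos²15.0°·tan28.5° = 0.0 + 10.69·2.6·0.9330·0.5430 = 14.080 kPa
Denominator = 20.5·2.6·sin15.0°·cos15.0° = 20.5·2.6·0.2588·0.9659 = 13.325 kPa
FS = 14.080 / 13.325 = 1.057

FS = 1.06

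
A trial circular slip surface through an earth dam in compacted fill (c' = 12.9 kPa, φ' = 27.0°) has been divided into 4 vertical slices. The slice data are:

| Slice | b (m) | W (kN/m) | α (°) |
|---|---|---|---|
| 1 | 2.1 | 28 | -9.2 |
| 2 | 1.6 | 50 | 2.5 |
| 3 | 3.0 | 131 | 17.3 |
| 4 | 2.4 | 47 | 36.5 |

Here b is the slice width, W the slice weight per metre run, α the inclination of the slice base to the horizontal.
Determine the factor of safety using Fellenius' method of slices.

FS = 3.86

Ordinary method of slices: FS = Σ[c'·Δl_i + (W_i cosα_i)·tanφ'] / Σ W_i sinα_i, with Δl_i = b_i / cosα_i.
Slice 1: Δl = 2.1/cos(-9.2°) = 2.127 m; N'_1 = 28·cos(-9.2°) = 27.6; c'Δl = 27.44; W sinα = -4.5
Slice 2: Δl = 1.6/cos2.5° = 1.602 m; N'_2 = 50·cos2.5° = 50.0; c'Δl = 20.66; W sinα = 2.2
Slice 3: Δl = 3.0/cos17.3° = 3.142 m; N'_3 = 131·cos17.3° = 125.1; c'Δl = 40.53; W sinα = 39.0
Slice 4: Δl = 2.4/cos36.5° = 2.986 m; N'_4 = 47·cos36.5° = 37.8; c'Δl = 38.51; W sinα = 28.0
Σc'Δl = 127.2 kN/m; ΣN' = 240.4 kN/m; ΣW sinα = 64.6 kN/m
Resisting = 127.2 + 240.4·tan27.0° = 127.2 + 122.5 = 249.7 kN/m
FS = 249.7 / 64.6 = 3.864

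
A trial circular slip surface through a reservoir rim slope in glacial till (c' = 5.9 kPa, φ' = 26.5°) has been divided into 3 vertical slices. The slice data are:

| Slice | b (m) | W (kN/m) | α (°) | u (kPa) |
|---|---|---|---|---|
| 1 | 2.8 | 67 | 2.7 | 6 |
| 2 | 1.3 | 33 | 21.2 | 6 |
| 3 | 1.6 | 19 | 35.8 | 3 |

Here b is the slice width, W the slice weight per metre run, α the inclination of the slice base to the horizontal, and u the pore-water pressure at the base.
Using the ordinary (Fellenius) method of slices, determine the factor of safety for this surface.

FS = 2.95

Ordinary method of slices: FS = Σ[c'·Δl_i + (W_i cosα_i − u_i·Δl_i)·tanφ'] / Σ W_i sinα_i, with Δl_i = b_i / cosα_i.
Slice 1: Δl = 2.8/cos2.7° = 2.803 m; N'_1 = 67·cos2.7° − 6·2.803 = 50.1; c'Δl = 16.54; W sinα = 3.2
Slice 2: Δl = 1.3/cos21.2° = 1.394 m; N'_2 = 33·cos21.2° − 6·1.394 = 22.4; c'Δl = 8.23; W sinα = 11.9
Slice 3: Δl = 1.6/cos35.8° = 1.973 m; N'_3 = 19·cos35.8° − 3·1.973 = 9.5; c'Δl = 11.64; W sinα = 11.1
Σc'Δl = 36.4 kN/m; ΣN' = 82.0 kN/m; ΣW sinα = 26.2 kN/m
Resisting = 36.4 + 82.0·tan26.5° = 36.4 + 40.9 = 77.3 kN/m
FS = 77.3 / 26.2 = 2.949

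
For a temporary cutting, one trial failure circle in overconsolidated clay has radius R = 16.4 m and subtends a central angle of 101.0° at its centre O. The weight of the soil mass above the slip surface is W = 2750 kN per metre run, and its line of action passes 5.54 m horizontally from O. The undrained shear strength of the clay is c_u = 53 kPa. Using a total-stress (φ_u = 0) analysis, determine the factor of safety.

Taking moments about the centre O, the resisting moment is provided by the undrained shear strength acting along the arc:
Arc length L_a = R·θ = 16.4·(101.0°·π/180) = 16.4·1.7628 = 28.91 m
M_R = c_u·L_a·R = 53·28.91·16.4 = 25128.3 kN·m/m
M_D = W·d = 2750·5.54 = 15235.0 kN·m/m
FS = M_R / M_D = 25128.3 / 15235.0 = 1.649

FS = 1.65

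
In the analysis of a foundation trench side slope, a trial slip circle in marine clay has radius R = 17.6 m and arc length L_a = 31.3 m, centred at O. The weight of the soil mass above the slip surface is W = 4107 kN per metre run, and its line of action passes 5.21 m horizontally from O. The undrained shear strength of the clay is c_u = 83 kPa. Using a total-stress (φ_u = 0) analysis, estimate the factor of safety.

FS = 2.14

Taking moments about the centre O, the resisting moment is provided by the undrained shear strength acting along the arc:
M_R = c_u·L_a·R = 83·31.30·17.6 = 45723.0 kN·m/m
M_D = W·d = 4107·5.21 = 21397.5 kN·m/m
FS = M_R / M_D = 45723.0 / 21397.5 = 2.137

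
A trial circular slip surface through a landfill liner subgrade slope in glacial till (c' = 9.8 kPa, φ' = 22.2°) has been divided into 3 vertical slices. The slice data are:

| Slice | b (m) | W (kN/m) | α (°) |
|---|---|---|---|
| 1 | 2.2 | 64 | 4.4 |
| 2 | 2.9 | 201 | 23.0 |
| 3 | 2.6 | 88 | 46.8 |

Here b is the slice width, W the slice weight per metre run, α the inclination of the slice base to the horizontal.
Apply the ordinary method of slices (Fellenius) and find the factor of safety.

Ordinary method of slices: FS = Σ[c'·Δl_i + (W_i cosα_i)·tanφ'] / Σ W_i sinα_i, with Δl_i = b_i / cosα_i.
Slice 1: Δl = 2.2/cos4.4° = 2.207 m; N'_1 = 64·cos4.4° = 63.8; c'Δl = 21.62; W sinα = 4.9
Slice 2: Δl = 2.9/cos23.0° = 3.150 m; N'_2 = 201·cos23.0° = 185.0; c'Δl = 30.87; W sinα = 78.5
Slice 3: Δl = 2.6/cos46.8° = 3.798 m; N'_3 = 88·cos46.8° = 60.2; c'Δl = 37.22; W sinα = 64.1
Σc'Δl = 89.7 kN/m; ΣN' = 309.1 kN/m; ΣW sinα = 147.6 kN/m
Resisting = 89.7 + 309.1·tan22.2° = 89.7 + 126.1 = 215.9 kN/m
FS = 215.9 / 147.6 = 1.462

FS = 1.46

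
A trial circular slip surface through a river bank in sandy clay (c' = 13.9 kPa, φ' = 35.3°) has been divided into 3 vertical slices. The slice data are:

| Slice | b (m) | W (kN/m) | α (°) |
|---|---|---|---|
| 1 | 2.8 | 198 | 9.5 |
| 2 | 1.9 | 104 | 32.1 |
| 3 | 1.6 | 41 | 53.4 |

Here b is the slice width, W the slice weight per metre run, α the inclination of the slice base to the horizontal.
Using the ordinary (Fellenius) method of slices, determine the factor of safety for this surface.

FS = 2.70

Ordinary method of slices: FS = Σ[c'·Δl_i + (W_i cosα_i)·tanφ'] / Σ W_i sinα_i, with Δl_i = b_i / cosα_i.
Slice 1: Δl = 2.8/cos9.5° = 2.839 m; N'_1 = 198·cos9.5° = 195.3; c'Δl = 39.46; W sinα = 32.7
Slice 2: Δl = 1.9/cos32.1° = 2.243 m; N'_2 = 104·cos32.1° = 88.1; c'Δl = 31.18; W sinα = 55.3
Slice 3: Δl = 1.6/cos53.4° = 2.684 m; N'_3 = 41·cos53.4° = 24.4; c'Δl = 37.30; W sinα = 32.9
Σc'Δl = 107.9 kN/m; ΣN' = 307.8 kN/m; ΣW sinα = 120.9 kN/m
Resisting = 107.9 + 307.8·tan35.3° = 107.9 + 218.0 = 325.9 kN/m
FS = 325.9 / 120.9 = 2.696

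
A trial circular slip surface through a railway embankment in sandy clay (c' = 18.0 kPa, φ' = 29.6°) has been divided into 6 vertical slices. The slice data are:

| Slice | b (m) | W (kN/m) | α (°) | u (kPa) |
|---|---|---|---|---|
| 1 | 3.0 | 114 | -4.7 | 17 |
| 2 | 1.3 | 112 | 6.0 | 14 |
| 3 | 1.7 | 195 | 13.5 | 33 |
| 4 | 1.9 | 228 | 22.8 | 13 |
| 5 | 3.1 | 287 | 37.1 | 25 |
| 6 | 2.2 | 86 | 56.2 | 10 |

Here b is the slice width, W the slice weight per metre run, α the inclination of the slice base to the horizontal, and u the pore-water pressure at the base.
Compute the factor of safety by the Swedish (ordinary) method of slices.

Ordinary method of slices: FS = Σ[c'·Δl_i + (W_i cosα_i − u_i·Δl_i)·tanφ'] / Σ W_i sinα_i, with Δl_i = b_i / cosα_i.
Slice 1: Δl = 3.0/cos(-4.7°) = 3.010 m; N'_1 = 114·cos(-4.7°) − 17·3.010 = 62.4; c'Δl = 54.18; W sinα = -9.3
Slice 2: Δl = 1.3/cos6.0° = 1.307 m; N'_2 = 112·cos6.0° − 14·1.307 = 93.1; c'Δl = 23.53; W sinα = 11.7
Slice 3: Δl = 1.7/cos13.5° = 1.748 m; N'_3 = 195·cos13.5° − 33·1.748 = 131.9; c'Δl = 31.47; W sinα = 45.5
Slice 4: Δl = 1.9/cos22.8° = 2.061 m; N'_4 = 228·cos22.8° − 13·2.061 = 183.4; c'Δl = 37.10; W sinα = 88.4
Slice 5: Δl = 3.1/cos37.1° = 3.887 m; N'_5 = 287·cos37.1° − 25·3.887 = 131.7; c'Δl = 69.96; W sinα = 173.1
Slice 6: Δl = 2.2/cos56.2° = 3.955 m; N'_6 = 86·cos56.2° − 10·3.955 = 8.3; c'Δl = 71.19; W sinα = 71.5
Σc'Δl = 287.4 kN/m; ΣN' = 610.9 kN/m; ΣW sinα = 380.8 kN/m
Resisting = 287.4 + 610.9·tan29.6° = 287.4 + 347.0 = 634.4 kN/m
FS = 634.4 / 380.8 = 1.666

FS = 1.67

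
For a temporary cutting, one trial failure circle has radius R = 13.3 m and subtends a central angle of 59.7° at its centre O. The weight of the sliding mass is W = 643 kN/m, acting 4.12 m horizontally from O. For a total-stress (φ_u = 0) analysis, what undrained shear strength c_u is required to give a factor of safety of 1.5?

FS = c_u·L_a·R / (W·d), so c_u = FS·W·d / (L_a·R).
Arc length L_a = R·θ = 13.3·(59.7°·π/180) = 13.3·1.0420 = 13.86 m
c_u = 1.5·643·4.12 / (13.86·13.3) = 3973.7 / 184.31 = 21.56 kPa

c_u = 21.6 kPa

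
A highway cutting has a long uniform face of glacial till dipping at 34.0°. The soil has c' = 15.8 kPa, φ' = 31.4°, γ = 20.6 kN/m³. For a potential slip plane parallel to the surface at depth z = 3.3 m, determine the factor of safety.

FS = 1.41

For an infinite slope with a slip plane parallel to the surface (no pore pressure): FS = [c' + γz cos²β tanφ'] / [γz sinβ cosβ].
γz = 20.6·3.3 = 67.98 kN/m²
Numerator = 15.8 + 67.98·cos²34.0°·tan31.4° = 15.8 + 67.98·0.6873·0.6104 = 44.320 kPa
Denominator = 67.98·sin34.0°·cos34.0° = 67.98·0.5592·0.8290 = 31.515 kPa
FS = 44.320 / 31.515 = 1.406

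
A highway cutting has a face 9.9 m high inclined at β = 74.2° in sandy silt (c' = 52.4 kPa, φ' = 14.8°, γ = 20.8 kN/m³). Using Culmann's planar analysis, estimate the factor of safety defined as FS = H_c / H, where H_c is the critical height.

FS = 1.93

H_c = (4c'/γ) · sinβ cosφ' / [1 − cos(β − φ')]
    = (4·52.4/20.8) · sin74.2°·cos14.8° / [1 − cos59.4°]
    = 10.077 · 0.9303 / 0.4910 = 19.09 m
FS = H_c / H = 19.09 / 9.9 = 1.929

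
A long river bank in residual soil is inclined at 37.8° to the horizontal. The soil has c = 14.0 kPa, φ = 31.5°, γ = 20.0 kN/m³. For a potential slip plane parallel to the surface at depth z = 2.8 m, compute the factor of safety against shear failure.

FS = 1.31

For an infinite slope with a slip plane parallel to the surface (no pore pressure): FS = [c + γz cos²β tanφ] / [γz sinβ cosβ].
γz = 20.0·2.8 = 56.00 kN/m²
Numerator = 14.0 + 56.00·cos²37.8°·tan31.5° = 14.0 + 56.00·0.6243·0.6128 = 35.426 kPa
Denominator = 56.00·sin37.8°·cos37.8° = 56.00·0.6129·0.7902 = 27.120 kPa
FS = 35.426 / 27.120 = 1.306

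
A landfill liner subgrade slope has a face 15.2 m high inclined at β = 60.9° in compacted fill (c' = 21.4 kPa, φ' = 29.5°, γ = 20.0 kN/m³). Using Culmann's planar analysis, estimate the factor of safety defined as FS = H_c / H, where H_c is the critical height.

FS = 1.46

H_c = (4c'/γ) · sinβ cosφ' / [1 − cos(β − φ')]
    = (4·21.4/20.0) · sin60.9°·cos29.5° / [1 − cos31.4°]
    = 4.280 · 0.7605 / 0.1464 = 22.23 m
FS = H_c / H = 22.23 / 15.2 = 1.462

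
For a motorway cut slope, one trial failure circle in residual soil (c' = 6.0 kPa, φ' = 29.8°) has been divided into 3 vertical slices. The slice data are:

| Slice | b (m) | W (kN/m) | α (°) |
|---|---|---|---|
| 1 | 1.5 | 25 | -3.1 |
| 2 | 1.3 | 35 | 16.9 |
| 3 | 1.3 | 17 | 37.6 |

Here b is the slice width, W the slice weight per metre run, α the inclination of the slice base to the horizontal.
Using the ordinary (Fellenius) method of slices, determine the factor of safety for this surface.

FS = 3.55

Ordinary method of slices: FS = Σ[c'·Δl_i + (W_i cosα_i)·tanφ'] / Σ W_i sinα_i, with Δl_i = b_i / cosα_i.
Slice 1: Δl = 1.5/cos(-3.1°) = 1.502 m; N'_1 = 25·cos(-3.1°) = 25.0; c'Δl = 9.01; W sinα = -1.4
Slice 2: Δl = 1.3/cos16.9° = 1.359 m; N'_2 = 35·cos16.9° = 33.5; c'Δl = 8.15; W sinα = 10.2
Slice 3: Δl = 1.3/cos37.6° = 1.641 m; N'_3 = 17·cos37.6° = 13.5; c'Δl = 9.84; W sinα = 10.4
Σc'Δl = 27.0 kN/m; ΣN' = 71.9 kN/m; ΣW sinα = 19.2 kN/m
Resisting = 27.0 + 71.9·tan29.8° = 27.0 + 41.2 = 68.2 kN/m
FS = 68.2 / 19.2 = 3.553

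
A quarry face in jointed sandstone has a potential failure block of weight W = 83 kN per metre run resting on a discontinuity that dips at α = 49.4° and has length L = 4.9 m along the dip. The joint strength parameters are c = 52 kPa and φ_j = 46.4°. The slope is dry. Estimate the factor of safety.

Resolving the block weight along and normal to the plane and applying the Mohr–Coulomb strength on the joint:
N' = W cosα = 83·cos49.4° = 54.0 kN/m
Driving force T = W sinα = 83·sin49.4° = 63.0 kN/m
Resisting force R = c·L + N'·tanφ_j = 52·4.9 + 54.0·tan46.4° = 254.8 + 56.7 = 311.5 kN/m
FS = R / T = 311.5 / 63.0 = 4.943

FS = 4.94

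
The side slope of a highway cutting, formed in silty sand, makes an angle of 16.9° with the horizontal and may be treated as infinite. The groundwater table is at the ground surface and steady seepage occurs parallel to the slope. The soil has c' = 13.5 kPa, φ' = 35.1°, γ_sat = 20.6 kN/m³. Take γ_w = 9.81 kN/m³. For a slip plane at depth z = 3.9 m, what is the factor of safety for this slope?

FS = 1.82

With seepage parallel to the slope and the water table at the surface, the effective normal stress on the slip plane uses the buoyant unit weight γ' = γ_sat − γ_w while the driving shear stress uses γ_sat:
FS = [c' + γ' z cos²β tanφ'] / [γ_sat z sinβ cosβ]
γ' = 20.6 − 9.81 = 10.79 kN/m³
Numerator = 13.5 + 10.79·3.9·cos²16.9°·tan35.1° = 13.5 + 10.79·3.9·0.9155·0.7028 = 40.576 kPa
Denominator = 20.6·3.9·sin16.9°·cos16.9° = 20.6·3.9·0.2907·0.9568 = 22.346 kPa
FS = 40.576 / 22.346 = 1.816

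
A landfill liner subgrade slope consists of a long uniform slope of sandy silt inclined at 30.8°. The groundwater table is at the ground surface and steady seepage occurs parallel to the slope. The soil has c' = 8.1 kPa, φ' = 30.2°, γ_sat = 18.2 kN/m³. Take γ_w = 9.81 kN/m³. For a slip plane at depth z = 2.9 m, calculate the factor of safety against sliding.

FS = 0.80

With seepage parallel to the slope and the water table at the surface, the effective normal stress on the slip plane uses the buoyant unit weight γ' = γ_sat − γ_w while the driving shear stress uses γ_sat:
FS = [c' + γ' z cos²β tanφ'] / [γ_sat z sinβ cosβ]
γ' = 18.2 − 9.81 = 8.39 kN/m³
Numerator = 8.1 + 8.39·2.9·cos²30.8°·tan30.2° = 8.1 + 8.39·2.9·0.7378·0.5820 = 18.548 kPa
Denominator = 18.2·2.9·sin30.8°·cos30.8° = 18.2·2.9·0.5120·0.8590 = 23.214 kPa
FS = 18.548 / 23.214 = 0.799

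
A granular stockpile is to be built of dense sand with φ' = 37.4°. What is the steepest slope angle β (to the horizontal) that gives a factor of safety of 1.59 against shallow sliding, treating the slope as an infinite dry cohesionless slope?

β = 25.7°

For an infinite dry cohesionless slope FS = tanφ'/tanβ, so tanβ = tanφ' / FS.
tanβ = tan37.4° / 1.59 = 0.7646 / 1.59 = 0.4809
β = arctan(0.4809) = 25.68°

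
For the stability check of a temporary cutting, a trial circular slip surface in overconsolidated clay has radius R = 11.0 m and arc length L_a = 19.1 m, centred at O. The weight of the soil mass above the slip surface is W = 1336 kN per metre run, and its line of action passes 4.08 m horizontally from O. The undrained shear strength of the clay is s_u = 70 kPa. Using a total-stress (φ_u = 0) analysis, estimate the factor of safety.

FS = 2.70

Taking moments about the centre O, the resisting moment is provided by the undrained shear strength acting along the arc:
M_R = s_u·L_a·R = 70·19.10·11.0 = 14707.0 kN·m/m
M_D = W·d = 1336·4.08 = 5450.9 kN·m/m
FS = M_R / M_D = 14707.0 / 5450.9 = 2.698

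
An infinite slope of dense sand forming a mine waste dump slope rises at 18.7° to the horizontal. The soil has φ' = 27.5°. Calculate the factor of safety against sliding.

For a dry cohesionless infinite slope the factor of safety is FS = tanφ' / tanβ.
FS = tan27.5° / tan18.7° = 0.5206 / 0.3385 = 1.538

FS = 1.54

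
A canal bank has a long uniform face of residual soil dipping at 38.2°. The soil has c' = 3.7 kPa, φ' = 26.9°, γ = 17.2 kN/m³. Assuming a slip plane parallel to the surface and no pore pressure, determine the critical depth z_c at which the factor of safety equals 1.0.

Setting FS = 1.00 in FS = [c' + γz cos²β tanφ'] / [γz sinβ cosβ] and solving for z:
z = c' / [γ cosβ (FS·sinβ − cosβ·tanφ')]
  = 3.7 / [17.2·cos38.2°·(1.00·sin38.2° − cos38.2°·tan26.9°)]
  = 3.7 / [17.2·0.7859·(1.00·0.6184 − 0.7859·0.5073)]
  = 3.7 / 2.9699 = 1.246 m

z_c = 1.25 m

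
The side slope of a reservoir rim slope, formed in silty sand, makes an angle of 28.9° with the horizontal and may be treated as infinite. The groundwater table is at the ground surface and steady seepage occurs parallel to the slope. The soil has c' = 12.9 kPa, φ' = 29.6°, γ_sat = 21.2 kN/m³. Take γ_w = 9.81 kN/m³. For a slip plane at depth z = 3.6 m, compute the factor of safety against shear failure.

FS = 0.95

With seepage parallel to the slope and the water table at the surface, the effective normal stress on the slip plane uses the buoyant unit weight γ' = γ_sat − γ_w while the driving shear stress uses γ_sat:
FS = [c' + γ' z cos²β tanφ'] / [γ_sat z sinβ cosβ]
γ' = 21.2 − 9.81 = 11.39 kN/m³
Numerator = 12.9 + 11.39·3.6·cos²28.9°·tan29.6° = 12.9 + 11.39·3.6·0.7664·0.5681 = 30.753 kPa
Denominator = 21.2·3.6·sin28.9°·cos28.9° = 21.2·3.6·0.4833·0.8755 = 32.291 kPa
FS = 30.753 / 32.291 = 0.952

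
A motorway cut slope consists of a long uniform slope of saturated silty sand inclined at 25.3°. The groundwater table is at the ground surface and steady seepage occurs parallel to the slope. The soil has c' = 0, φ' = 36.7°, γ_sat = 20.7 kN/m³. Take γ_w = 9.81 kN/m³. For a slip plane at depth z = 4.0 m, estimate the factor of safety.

FS = 0.83

With seepage parallel to the slope and the water table at the surface, the effective normal stress on the slip plane uses the buoyant unit weight γ' = γ_sat − γ_w while the driving shear stress uses γ_sat:
FS = [c' + γ' z cos²β tanφ'] / [γ_sat z sinβ cosβ]
(For c' = 0 this reduces to FS = (γ'/γ_sat)·tanφ'/tanβ.)
γ' = 20.7 − 9.81 = 10.89 kN/m³
Numerator = 0.0 + 10.89·4.0·cos²25.3°·tan36.7° = 0.0 + 10.89·4.0·0.8174·0.7454 = 26.539 kPa
Denominator = 20.7·4.0·sin25.3°·cos25.3° = 20.7·4.0·0.4274·0.9041 = 31.991 kPa
FS = 26.539 / 31.991 = 0.830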